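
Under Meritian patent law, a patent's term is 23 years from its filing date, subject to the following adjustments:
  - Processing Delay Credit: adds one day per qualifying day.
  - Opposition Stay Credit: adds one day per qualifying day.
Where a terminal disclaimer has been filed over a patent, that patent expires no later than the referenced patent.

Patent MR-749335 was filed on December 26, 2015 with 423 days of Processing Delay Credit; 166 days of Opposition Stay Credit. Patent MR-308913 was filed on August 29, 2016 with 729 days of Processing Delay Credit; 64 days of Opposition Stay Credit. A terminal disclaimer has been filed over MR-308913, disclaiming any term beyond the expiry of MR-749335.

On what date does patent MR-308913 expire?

August 6, 2040

Natural term of MR-308913:
  Base: filing + 23 years → 29 August 2039.
  Processing Delay Credit: +729 days → 27 August 2041.
  Opposition Stay Credit: +64 days → 30 October 2041.
Expiry of referenced patent MR-749335:
  Base: filing + 23 years → 26 December 2038.
  Processing Delay Credit: +423 days → 22 February 2040.
  Opposition Stay Credit: +166 days → 6 August 2040.
Terminal disclaimer: MR-308913 expires on the earlier of 30 October 2041 and 6 August 2040.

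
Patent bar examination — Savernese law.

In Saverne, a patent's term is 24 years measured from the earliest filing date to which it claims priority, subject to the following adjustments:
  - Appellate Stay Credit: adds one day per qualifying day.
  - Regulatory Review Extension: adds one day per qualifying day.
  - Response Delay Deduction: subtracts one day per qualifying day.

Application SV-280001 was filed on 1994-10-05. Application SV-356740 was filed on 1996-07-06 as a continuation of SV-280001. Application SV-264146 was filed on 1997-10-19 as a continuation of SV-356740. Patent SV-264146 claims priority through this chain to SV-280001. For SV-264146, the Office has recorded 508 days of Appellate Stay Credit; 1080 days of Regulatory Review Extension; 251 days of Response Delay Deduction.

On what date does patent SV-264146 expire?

Earliest priority filing: 5 October 1994.
Base term: 5 October 1994 + 24 years → 5 October 2018.
Appellate Stay Credit: +508 days → 25 February 2020.
Regulatory Review Extension: +1080 days → 9 February 2023.
Response Delay Deduction: −251 days → 3 June 2022.

June 3, 2022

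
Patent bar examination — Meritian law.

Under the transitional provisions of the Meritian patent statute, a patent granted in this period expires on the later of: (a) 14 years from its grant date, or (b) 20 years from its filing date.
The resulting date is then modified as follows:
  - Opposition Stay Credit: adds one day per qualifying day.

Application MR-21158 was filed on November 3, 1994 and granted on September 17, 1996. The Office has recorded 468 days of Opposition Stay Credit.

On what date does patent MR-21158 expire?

February 14, 2016

(a) grant + 14 years → 17 September 2010.
(b) filing + 20 years → 3 November 2014.
Later of the two: 3 November 2014.
Opposition Stay Credit: +468 days → 14 February 2016.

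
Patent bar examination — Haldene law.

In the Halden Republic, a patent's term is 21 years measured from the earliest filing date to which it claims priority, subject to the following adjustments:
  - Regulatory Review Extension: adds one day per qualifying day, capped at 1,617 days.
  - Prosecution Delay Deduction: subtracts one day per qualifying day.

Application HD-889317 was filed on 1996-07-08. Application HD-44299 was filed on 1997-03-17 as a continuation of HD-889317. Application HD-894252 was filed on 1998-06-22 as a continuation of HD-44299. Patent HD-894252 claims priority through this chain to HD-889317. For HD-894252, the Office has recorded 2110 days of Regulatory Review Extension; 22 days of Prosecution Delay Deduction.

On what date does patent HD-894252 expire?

Earliest priority filing: 8 July 1996.
Base term: 8 July 1996 + 21 years → 8 July 2017.
Regulatory Review Extension: 2110 days claimed exceeds the 1617-day cap, so +1617 days → 11 December 2021.
Prosecution Delay Deduction: −22 days → 19 November 2021.

November 19, 2021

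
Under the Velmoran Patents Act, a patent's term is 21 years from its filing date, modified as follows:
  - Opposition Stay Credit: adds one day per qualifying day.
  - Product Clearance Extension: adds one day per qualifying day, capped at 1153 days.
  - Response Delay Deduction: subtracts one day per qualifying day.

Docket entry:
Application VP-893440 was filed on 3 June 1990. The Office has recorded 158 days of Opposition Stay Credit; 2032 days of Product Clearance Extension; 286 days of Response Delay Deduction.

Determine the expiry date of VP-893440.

March 24, 2014

Base term: filing date + 21 years → 3 June 2011.
Opposition Stay Credit: +158 days → 8 November 2011.
Product Clearance Extension: 2032 days claimed exceeds the 1153-day cap, so +1153 days → 4 January 2015.
Response Delay Deduction: −286 days → 24 March 2014.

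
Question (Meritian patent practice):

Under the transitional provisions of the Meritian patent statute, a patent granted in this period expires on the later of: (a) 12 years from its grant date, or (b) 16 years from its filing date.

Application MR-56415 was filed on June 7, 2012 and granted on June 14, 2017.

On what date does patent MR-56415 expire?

(a) grant + 12 years → 14 June 2029.
(b) filing + 16 years → 7 June 2028.
Later of the two: 14 June 2029.

June 14, 2029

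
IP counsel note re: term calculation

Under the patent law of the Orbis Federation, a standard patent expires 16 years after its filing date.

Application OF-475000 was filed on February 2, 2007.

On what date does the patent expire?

Filing date + 16 years → 2 February 2023.

2023-02-02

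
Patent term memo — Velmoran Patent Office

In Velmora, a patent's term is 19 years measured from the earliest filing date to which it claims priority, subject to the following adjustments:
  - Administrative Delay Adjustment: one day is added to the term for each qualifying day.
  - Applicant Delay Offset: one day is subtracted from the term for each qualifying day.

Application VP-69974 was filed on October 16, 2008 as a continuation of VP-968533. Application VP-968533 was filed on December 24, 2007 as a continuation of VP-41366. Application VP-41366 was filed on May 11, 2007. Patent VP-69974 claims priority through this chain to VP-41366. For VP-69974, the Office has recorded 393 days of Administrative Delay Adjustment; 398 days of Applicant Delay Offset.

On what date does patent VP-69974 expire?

Earliest priority filing: 11 May 2007.
Base term: 11 May 2007 + 19 years → 11 May 2026.
Administrative Delay Adjustment: +393 days → 8 June 2027.
Applicant Delay Offset: −398 days → 6 May 2026.

2026-05-06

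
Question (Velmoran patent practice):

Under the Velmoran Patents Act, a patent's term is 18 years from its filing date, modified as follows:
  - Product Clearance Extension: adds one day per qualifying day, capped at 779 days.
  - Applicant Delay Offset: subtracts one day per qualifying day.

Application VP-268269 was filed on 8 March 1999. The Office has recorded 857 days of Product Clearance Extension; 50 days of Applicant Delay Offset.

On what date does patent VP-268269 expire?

Base term: filing date + 18 years → 8 March 2017.
Product Clearance Extension: 857 days claimed exceeds the 779-day cap, so +779 days → 26 April 2019.
Applicant Delay Offset: −50 days → 7 March 2019.

March 7, 2019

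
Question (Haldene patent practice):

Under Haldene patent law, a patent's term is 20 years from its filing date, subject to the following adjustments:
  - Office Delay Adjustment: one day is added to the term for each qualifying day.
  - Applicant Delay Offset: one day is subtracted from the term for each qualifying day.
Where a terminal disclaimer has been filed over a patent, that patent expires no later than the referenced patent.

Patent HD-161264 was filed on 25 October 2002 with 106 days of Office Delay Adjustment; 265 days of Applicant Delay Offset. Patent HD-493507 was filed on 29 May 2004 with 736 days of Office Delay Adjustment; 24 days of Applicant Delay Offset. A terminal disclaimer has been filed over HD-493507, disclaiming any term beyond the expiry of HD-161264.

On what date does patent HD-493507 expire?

Natural term of HD-493507:
  Base: filing + 20 years → 29 May 2024.
  Office Delay Adjustment: +736 days → 4 June 2026.
  Applicant Delay Offset: −24 days → 11 May 2026.
Expiry of referenced patent HD-161264:
  Base: filing + 20 years → 25 October 2022.
  Office Delay Adjustment: +106 days → 8 February 2023.
  Applicant Delay Offset: −265 days → 19 May 2022.
Terminal disclaimer: HD-493507 expires on the earlier of 11 May 2026 and 19 May 2022.

May 19, 2022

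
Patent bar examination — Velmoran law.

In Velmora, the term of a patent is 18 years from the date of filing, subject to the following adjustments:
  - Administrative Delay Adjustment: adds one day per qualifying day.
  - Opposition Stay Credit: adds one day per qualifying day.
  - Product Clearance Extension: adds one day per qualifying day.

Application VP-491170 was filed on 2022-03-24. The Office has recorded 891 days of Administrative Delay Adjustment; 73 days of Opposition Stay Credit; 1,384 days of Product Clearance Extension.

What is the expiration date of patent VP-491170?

Base term: filing date + 18 years → 24 March 2040.
Administrative Delay Adjustment: +891 days → 1 September 2042.
Opposition Stay Credit: +73 days → 13 November 2042.
Product Clearance Extension: +1384 days → 28 August 2046.

2046-08-28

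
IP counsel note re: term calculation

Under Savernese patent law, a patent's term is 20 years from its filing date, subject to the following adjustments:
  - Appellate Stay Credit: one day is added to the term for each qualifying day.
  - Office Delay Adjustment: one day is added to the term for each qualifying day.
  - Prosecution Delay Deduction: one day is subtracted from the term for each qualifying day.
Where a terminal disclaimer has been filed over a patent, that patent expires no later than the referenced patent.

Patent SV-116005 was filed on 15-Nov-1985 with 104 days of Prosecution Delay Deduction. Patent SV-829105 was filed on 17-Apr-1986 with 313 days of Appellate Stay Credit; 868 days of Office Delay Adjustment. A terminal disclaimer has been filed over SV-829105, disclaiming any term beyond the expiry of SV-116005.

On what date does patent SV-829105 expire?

August 3, 2005

Natural term of SV-829105:
  Base: filing + 20 years → 17 April 2006.
  Appellate Stay Credit: +313 days → 24 February 2007.
  Office Delay Adjustment: +868 days → 11 July 2009.
Expiry of referenced patent SV-116005:
  Base: filing + 20 years → 15 November 2005.
  Prosecution Delay Deduction: −104 days → 3 August 2005.
Terminal disclaimer: SV-829105 expires on the earlier of 11 July 2009 and 3 August 2005.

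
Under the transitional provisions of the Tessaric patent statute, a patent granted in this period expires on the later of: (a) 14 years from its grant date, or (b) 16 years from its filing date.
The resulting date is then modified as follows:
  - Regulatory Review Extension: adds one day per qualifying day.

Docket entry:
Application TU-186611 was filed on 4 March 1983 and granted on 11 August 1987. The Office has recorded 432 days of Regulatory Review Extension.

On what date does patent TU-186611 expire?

(a) grant + 14 years → 11 August 2001.
(b) filing + 16 years → 4 March 1999.
Later of the two: 11 August 2001.
Regulatory Review Extension: +432 days → 17 October 2002.

2002-10-17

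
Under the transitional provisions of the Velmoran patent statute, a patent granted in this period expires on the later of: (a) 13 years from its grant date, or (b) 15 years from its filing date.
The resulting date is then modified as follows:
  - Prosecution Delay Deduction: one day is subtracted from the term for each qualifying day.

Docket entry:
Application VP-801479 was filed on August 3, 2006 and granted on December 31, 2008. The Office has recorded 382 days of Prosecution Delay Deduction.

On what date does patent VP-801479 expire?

December 14, 2020

(a) grant + 13 years → 31 December 2021.
(b) filing + 15 years → 3 August 2021.
Later of the two: 31 December 2021.
Prosecution Delay Deduction: −382 days → 14 December 2020.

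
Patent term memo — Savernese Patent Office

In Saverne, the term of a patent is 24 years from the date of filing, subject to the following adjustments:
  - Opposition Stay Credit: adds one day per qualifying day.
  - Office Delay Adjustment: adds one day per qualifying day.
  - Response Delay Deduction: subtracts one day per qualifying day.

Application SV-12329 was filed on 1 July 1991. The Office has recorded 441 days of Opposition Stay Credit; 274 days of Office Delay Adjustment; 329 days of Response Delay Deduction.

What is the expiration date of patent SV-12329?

July 21, 2016

Base term: filing date + 24 years → 1 July 2015.
Opposition Stay Credit: +441 days → 14 September 2016.
Office Delay Adjustment: +274 days → 15 June 2017.
Response Delay Deduction: −329 days → 21 July 2016.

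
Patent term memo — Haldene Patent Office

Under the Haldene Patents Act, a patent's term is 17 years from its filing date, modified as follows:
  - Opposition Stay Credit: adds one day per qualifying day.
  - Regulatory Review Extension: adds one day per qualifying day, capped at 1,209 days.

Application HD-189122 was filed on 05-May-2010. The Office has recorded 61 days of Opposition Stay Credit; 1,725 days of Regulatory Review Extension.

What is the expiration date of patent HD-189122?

October 26, 2030

Base term: filing date + 17 years → 5 May 2027.
Opposition Stay Credit: +61 days → 5 July 2027.
Regulatory Review Extension: 1725 days claimed exceeds the 1209-day cap, so +1209 days → 26 October 2030.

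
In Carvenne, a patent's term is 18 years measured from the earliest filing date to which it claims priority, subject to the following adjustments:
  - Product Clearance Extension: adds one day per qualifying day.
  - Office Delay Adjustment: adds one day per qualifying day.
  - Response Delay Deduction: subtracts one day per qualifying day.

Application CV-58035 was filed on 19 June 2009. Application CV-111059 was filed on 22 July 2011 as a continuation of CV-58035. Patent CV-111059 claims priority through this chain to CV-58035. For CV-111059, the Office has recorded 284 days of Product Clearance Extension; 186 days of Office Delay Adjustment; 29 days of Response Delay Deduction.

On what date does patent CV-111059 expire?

Earliest priority filing: 19 June 2009.
Base term: 19 June 2009 + 18 years → 19 June 2027.
Product Clearance Extension: +284 days → 29 March 2028.
Office Delay Adjustment: +186 days → 1 October 2028.
Response Delay Deduction: −29 days → 2 September 2028.

September 2, 2028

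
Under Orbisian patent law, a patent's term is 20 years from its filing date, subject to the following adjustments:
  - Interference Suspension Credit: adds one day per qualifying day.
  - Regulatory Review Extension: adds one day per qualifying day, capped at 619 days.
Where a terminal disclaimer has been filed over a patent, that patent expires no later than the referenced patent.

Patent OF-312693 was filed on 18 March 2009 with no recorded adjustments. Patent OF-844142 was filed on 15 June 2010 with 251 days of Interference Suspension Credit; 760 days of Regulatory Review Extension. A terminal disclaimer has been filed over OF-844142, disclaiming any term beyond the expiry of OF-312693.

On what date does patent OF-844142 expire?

Natural term of OF-844142:
  Base: filing + 20 years → 15 June 2030.
  Interference Suspension Credit: +251 days → 21 February 2031.
  Regulatory Review Extension: 760 days claimed exceeds the 619-day cap, so +619 days → 1 November 2032.
Expiry of referenced patent OF-312693:
  Base: filing + 20 years → 18 March 2029.
Terminal disclaimer: OF-844142 expires on the earlier of 1 November 2032 and 18 March 2029.

March 18, 2029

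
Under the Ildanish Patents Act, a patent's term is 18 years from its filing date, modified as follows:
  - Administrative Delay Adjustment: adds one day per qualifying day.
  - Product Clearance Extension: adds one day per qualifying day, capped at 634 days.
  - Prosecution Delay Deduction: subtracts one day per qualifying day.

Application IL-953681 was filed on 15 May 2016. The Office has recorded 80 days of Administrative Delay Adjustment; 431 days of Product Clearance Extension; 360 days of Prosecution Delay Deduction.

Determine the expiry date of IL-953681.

October 13, 2034

Base term: filing date + 18 years → 15 May 2034.
Administrative Delay Adjustment: +80 days → 3 August 2034.
Product Clearance Extension: 431 days (within the 634-day cap) → +431 days → 8 October 2035.
Prosecution Delay Deduction: −360 days → 13 October 2034.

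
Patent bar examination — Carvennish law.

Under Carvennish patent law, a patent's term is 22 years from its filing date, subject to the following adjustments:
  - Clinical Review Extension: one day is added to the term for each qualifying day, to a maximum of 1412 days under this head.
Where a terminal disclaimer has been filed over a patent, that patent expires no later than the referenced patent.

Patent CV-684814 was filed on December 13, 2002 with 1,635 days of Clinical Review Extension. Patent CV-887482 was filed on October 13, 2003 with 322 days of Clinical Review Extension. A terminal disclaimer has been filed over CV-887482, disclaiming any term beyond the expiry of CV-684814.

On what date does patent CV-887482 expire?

Natural term of CV-887482:
  Base: filing + 22 years → 13 October 2025.
  Clinical Review Extension: 322 days (within the 1412-day cap) → +322 days → 31 August 2026.
Expiry of referenced patent CV-684814:
  Base: filing + 22 years → 13 December 2024.
  Clinical Review Extension: 1635 days claimed exceeds the 1412-day cap, so +1412 days → 25 October 2028.
Terminal disclaimer: CV-887482 expires on the earlier of 31 August 2026 and 25 October 2028.

2026-08-31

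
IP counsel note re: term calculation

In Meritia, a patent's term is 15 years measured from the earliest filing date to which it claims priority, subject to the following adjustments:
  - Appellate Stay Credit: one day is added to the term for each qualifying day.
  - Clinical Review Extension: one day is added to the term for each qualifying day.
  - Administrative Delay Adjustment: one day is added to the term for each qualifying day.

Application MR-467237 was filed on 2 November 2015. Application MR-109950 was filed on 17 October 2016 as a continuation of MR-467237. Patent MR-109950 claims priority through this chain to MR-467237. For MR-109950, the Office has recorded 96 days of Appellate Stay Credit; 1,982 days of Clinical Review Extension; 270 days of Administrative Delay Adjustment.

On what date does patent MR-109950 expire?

April 7, 2037

Earliest priority filing: 2 November 2015.
Base term: 2 November 2015 + 15 years → 2 November 2030.
Appellate Stay Credit: +96 days → 6 February 2031.
Clinical Review Extension: +1982 days → 11 July 2036.
Administrative Delay Adjustment: +270 days → 7 April 2037.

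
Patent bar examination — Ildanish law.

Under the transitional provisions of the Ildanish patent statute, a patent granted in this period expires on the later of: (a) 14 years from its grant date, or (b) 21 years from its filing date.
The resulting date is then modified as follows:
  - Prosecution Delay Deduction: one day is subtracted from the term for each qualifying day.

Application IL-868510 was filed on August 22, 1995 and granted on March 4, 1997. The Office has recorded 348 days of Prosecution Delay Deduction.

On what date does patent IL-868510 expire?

(a) grant + 14 years → 4 March 2011.
(b) filing + 21 years → 22 August 2016.
Later of the two: 22 August 2016.
Prosecution Delay Deduction: −348 days → 9 September 2015.

2015-09-09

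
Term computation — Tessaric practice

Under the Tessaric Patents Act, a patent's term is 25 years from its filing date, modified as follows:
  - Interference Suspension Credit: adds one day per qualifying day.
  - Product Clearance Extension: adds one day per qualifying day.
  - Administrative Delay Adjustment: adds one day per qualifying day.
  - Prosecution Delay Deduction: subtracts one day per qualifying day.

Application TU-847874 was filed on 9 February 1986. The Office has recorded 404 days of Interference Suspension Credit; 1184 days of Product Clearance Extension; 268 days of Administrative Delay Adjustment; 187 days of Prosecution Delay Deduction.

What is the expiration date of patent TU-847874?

Base term: filing date + 25 years → 9 February 2011.
Interference Suspension Credit: +404 days → 19 March 2012.
Product Clearance Extension: +1184 days → 16 June 2015.
Administrative Delay Adjustment: +268 days → 10 March 2016.
Prosecution Delay Deduction: −187 days → 5 September 2015.

2015-09-05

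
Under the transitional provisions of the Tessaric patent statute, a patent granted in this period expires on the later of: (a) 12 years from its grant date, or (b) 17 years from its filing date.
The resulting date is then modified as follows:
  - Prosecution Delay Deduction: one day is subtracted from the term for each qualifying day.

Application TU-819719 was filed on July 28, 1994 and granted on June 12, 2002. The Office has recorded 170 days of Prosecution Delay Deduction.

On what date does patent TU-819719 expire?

2013-12-24

(a) grant + 12 years → 12 June 2014.
(b) filing + 17 years → 28 July 2011.
Later of the two: 12 June 2014.
Prosecution Delay Deduction: −170 days → 24 December 2013.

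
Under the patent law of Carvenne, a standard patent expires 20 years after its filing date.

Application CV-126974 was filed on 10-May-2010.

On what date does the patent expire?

Filing date + 20 years → 10 May 2030.

May 10, 2030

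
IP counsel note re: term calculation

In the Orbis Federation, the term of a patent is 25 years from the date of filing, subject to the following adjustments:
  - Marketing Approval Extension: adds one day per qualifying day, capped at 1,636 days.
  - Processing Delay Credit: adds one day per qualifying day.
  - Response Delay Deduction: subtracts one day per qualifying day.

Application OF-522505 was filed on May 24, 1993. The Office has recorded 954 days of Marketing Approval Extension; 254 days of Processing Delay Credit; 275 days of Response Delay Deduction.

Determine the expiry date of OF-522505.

December 12, 2020

Base term: filing date + 25 years → 24 May 2018.
Marketing Approval Extension: 954 days (within the 1636-day cap) → +954 days → 2 January 2021.
Processing Delay Credit: +254 days → 13 September 2021.
Response Delay Deduction: −275 days → 12 December 2020.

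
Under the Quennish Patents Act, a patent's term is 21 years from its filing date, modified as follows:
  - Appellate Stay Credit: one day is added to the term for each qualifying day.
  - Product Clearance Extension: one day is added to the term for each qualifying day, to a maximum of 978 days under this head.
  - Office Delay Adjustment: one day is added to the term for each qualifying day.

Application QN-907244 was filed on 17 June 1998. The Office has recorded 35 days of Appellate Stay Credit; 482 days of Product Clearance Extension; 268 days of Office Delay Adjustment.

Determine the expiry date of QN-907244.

Base term: filing date + 21 years → 17 June 2019.
Appellate Stay Credit: +35 days → 22 July 2019.
Product Clearance Extension: 482 days (within the 978-day cap) → +482 days → 15 November 2020.
Office Delay Adjustment: +268 days → 10 August 2021.

2021-08-10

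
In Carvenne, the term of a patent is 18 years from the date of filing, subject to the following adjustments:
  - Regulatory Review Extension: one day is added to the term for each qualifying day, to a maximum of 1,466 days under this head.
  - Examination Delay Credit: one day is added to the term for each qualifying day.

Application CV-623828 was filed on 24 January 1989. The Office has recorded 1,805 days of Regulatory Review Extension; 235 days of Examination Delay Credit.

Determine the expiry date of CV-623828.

Base term: filing date + 18 years → 24 January 2007.
Regulatory Review Extension: 1805 days claimed exceeds the 1466-day cap, so +1466 days → 29 January 2011.
Examination Delay Credit: +235 days → 21 September 2011.

September 21, 2011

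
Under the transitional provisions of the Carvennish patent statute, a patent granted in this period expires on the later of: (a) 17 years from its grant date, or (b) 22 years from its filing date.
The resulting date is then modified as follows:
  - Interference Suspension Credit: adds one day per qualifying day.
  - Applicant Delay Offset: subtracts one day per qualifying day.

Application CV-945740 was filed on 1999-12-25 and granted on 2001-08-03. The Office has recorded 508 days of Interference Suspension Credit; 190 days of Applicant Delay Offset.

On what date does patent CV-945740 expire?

(a) grant + 17 years → 3 August 2018.
(b) filing + 22 years → 25 December 2021.
Later of the two: 25 December 2021.
Interference Suspension Credit: +508 days → 17 May 2023.
Applicant Delay Offset: −190 days → 8 November 2022.

November 8, 2022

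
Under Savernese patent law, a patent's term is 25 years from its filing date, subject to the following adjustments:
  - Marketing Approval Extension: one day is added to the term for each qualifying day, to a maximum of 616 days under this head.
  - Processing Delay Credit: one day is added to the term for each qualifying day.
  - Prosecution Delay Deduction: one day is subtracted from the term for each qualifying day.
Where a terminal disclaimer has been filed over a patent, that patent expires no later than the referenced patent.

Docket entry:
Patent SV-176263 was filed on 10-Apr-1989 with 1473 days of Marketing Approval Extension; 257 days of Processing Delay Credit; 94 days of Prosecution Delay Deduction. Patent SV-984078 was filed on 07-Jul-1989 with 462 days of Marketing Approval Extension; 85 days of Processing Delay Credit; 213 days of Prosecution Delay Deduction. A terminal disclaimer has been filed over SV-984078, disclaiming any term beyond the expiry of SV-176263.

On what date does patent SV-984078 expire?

2015-06-06

Natural term of SV-984078:
  Base: filing + 25 years → 7 July 2014.
  Marketing Approval Extension: 462 days (within the 616-day cap) → +462 days → 12 October 2015.
  Processing Delay Credit: +85 days → 5 January 2016.
  Prosecution Delay Deduction: −213 days → 6 June 2015.
Expiry of referenced patent SV-176263:
  Base: filing + 25 years → 10 April 2014.
  Marketing Approval Extension: 1473 days claimed exceeds the 616-day cap, so +616 days → 17 December 2015.
  Processing Delay Credit: +257 days → 30 August 2016.
  Prosecution Delay Deduction: −94 days → 28 May 2016.
Terminal disclaimer: SV-984078 expires on the earlier of 6 June 2015 and 28 May 2016.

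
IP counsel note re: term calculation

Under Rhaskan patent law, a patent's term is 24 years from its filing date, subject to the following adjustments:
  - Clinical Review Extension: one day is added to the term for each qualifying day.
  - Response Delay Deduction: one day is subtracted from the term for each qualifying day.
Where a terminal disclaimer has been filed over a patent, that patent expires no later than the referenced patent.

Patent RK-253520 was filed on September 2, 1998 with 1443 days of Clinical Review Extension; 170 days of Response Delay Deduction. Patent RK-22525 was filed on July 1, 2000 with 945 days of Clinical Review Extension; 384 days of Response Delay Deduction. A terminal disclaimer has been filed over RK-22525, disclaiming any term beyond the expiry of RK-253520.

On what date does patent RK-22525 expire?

2026-01-13

Natural term of RK-22525:
  Base: filing + 24 years → 1 July 2024.
  Clinical Review Extension: +945 days → 1 February 2027.
  Response Delay Deduction: −384 days → 13 January 2026.
Expiry of referenced patent RK-253520:
  Base: filing + 24 years → 2 September 2022.
  Clinical Review Extension: +1443 days → 15 August 2026.
  Response Delay Deduction: −170 days → 26 February 2026.
Terminal disclaimer: RK-22525 expires on the earlier of 13 January 2026 and 26 February 2026.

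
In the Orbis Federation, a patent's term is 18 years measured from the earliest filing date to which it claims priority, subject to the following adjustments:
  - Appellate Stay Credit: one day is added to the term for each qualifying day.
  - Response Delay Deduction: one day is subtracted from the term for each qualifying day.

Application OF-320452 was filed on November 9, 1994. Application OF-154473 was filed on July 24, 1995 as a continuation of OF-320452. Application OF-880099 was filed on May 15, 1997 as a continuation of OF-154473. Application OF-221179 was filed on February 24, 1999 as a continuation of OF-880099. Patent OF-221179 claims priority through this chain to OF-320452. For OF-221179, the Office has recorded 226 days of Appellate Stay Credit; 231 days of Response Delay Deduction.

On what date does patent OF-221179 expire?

Earliest priority filing: 9 November 1994.
Base term: 9 November 1994 + 18 years → 9 November 2012.
Appellate Stay Credit: +226 days → 23 June 2013.
Response Delay Deduction: −231 days → 4 November 2012.

2012-11-04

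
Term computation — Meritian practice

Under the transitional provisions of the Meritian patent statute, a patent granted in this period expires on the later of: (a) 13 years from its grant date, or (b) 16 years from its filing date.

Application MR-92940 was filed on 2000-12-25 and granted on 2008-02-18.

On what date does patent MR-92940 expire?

(a) grant + 13 years → 18 February 2021.
(b) filing + 16 years → 25 December 2016.
Later of the two: 18 February 2021.

February 18, 2021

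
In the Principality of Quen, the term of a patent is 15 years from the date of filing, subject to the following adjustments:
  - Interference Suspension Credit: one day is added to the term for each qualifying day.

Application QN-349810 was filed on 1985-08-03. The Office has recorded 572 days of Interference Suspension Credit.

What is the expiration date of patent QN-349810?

February 26, 2002

Base term: filing date + 15 years → 3 August 2000.
Interference Suspension Credit: +572 days → 26 February 2002.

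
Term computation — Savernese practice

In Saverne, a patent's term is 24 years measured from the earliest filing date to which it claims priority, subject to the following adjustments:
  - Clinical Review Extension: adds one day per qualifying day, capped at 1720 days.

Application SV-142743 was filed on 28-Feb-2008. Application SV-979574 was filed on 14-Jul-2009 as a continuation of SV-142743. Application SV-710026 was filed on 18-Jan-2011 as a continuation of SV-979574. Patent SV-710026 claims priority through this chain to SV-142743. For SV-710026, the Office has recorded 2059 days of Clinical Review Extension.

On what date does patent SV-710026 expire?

2036-11-13

Earliest priority filing: 28 February 2008.
Base term: 28 February 2008 + 24 years → 28 February 2032.
Clinical Review Extension: 2059 days claimed exceeds the 1720-day cap, so +1720 days → 13 November 2036.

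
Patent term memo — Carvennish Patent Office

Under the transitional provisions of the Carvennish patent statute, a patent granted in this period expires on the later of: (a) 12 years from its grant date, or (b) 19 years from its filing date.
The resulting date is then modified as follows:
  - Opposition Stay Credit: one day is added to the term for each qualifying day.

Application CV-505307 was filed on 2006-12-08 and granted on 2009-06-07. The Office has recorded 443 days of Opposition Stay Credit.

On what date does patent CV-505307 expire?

February 24, 2027

(a) grant + 12 years → 7 June 2021.
(b) filing + 19 years → 8 December 2025.
Later of the two: 8 December 2025.
Opposition Stay Credit: +443 days → 24 February 2027.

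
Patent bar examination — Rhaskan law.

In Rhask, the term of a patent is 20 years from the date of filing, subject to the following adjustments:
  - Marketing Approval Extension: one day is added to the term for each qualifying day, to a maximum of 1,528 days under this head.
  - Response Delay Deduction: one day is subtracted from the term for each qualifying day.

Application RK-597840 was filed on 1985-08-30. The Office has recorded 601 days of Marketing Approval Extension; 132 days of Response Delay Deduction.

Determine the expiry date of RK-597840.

Base term: filing date + 20 years → 30 August 2005.
Marketing Approval Extension: 601 days (within the 1528-day cap) → +601 days → 23 April 2007.
Response Delay Deduction: −132 days → 12 December 2006.

December 12, 2006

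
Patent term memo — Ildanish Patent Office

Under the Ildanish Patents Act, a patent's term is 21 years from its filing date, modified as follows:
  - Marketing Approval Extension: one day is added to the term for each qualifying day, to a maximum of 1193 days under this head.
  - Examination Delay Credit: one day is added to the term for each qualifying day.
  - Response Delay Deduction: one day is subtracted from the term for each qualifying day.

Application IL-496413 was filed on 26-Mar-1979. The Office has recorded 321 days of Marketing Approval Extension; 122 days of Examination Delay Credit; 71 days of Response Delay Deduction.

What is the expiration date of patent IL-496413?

April 2, 2001

Base term: filing date + 21 years → 26 March 2000.
Marketing Approval Extension: 321 days (within the 1193-day cap) → +321 days → 10 February 2001.
Examination Delay Credit: +122 days → 12 June 2001.
Response Delay Deduction: −71 days → 2 April 2001.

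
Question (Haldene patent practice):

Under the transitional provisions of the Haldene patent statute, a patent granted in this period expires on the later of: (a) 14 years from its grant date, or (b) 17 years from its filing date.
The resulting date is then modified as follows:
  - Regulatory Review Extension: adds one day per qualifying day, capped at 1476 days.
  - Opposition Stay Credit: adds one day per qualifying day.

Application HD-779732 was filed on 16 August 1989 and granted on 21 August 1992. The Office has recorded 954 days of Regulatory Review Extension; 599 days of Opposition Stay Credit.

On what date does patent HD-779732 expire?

November 21, 2010

(a) grant + 14 years → 21 August 2006.
(b) filing + 17 years → 16 August 2006.
Later of the two: 21 August 2006.
Regulatory Review Extension: 954 days (within the 1476-day cap) → +954 days → 1 April 2009.
Opposition Stay Credit: +599 days → 21 November 2010.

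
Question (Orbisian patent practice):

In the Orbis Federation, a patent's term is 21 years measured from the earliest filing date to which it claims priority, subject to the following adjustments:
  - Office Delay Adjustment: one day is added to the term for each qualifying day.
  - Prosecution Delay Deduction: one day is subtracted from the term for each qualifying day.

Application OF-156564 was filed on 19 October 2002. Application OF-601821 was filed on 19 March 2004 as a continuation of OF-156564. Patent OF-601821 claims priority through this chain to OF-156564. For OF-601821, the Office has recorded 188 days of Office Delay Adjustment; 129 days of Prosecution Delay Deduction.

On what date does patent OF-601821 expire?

Earliest priority filing: 19 October 2002.
Base term: 19 October 2002 + 21 years → 19 October 2023.
Office Delay Adjustment: +188 days → 24 April 2024.
Prosecution Delay Deduction: −129 days → 17 December 2023.

December 17, 2023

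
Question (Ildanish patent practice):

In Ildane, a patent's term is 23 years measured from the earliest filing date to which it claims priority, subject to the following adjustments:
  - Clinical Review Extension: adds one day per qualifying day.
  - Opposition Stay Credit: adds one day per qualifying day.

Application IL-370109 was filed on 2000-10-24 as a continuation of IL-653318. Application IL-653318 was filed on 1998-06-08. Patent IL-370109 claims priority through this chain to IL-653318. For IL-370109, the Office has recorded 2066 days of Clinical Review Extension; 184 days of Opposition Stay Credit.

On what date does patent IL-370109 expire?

Earliest priority filing: 8 June 1998.
Base term: 8 June 1998 + 23 years → 8 June 2021.
Clinical Review Extension: +2066 days → 3 February 2027.
Opposition Stay Credit: +184 days → 6 August 2027.

August 6, 2027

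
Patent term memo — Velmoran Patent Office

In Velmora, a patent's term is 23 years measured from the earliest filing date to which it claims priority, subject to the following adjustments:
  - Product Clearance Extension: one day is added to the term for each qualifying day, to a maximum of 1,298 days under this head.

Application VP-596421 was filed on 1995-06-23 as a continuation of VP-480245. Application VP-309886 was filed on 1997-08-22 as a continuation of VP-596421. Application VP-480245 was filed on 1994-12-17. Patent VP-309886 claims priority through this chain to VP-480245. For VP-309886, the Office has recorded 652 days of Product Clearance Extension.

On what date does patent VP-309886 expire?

September 30, 2019

Earliest priority filing: 17 December 1994.
Base term: 17 December 1994 + 23 years → 17 December 2017.
Product Clearance Extension: 652 days (within the 1298-day cap) → +652 days → 30 September 2019.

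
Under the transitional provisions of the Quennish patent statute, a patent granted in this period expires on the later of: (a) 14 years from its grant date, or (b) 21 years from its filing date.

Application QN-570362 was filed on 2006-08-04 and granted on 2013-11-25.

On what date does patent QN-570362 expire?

(a) grant + 14 years → 25 November 2027.
(b) filing + 21 years → 4 August 2027.
Later of the two: 25 November 2027.

November 25, 2027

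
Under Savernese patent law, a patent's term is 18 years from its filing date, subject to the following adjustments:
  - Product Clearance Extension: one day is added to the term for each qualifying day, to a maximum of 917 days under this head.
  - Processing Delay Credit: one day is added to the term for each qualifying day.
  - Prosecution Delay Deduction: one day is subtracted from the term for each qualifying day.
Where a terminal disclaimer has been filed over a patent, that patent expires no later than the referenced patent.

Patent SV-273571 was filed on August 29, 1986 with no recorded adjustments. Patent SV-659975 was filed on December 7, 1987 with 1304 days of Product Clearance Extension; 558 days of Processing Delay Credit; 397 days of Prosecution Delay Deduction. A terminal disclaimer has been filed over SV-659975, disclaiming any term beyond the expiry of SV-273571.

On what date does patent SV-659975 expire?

Natural term of SV-659975:
  Base: filing + 18 years → 7 December 2005.
  Product Clearance Extension: 1304 days claimed exceeds the 917-day cap, so +917 days → 11 June 2008.
  Processing Delay Credit: +558 days → 21 December 2009.
  Prosecution Delay Deduction: −397 days → 19 November 2008.
Expiry of referenced patent SV-273571:
  Base: filing + 18 years → 29 August 2004.
Terminal disclaimer: SV-659975 expires on the earlier of 19 November 2008 and 29 August 2004.

2004-08-29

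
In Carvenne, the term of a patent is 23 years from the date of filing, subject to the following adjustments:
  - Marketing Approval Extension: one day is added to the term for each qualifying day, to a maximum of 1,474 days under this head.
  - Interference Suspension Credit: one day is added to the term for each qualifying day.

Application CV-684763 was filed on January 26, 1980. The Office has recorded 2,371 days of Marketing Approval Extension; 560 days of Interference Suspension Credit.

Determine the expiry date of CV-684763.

2008-08-21

Base term: filing date + 23 years → 26 January 2003.
Marketing Approval Extension: 2371 days claimed exceeds the 1474-day cap, so +1474 days → 8 February 2007.
Interference Suspension Credit: +560 days → 21 August 2008.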